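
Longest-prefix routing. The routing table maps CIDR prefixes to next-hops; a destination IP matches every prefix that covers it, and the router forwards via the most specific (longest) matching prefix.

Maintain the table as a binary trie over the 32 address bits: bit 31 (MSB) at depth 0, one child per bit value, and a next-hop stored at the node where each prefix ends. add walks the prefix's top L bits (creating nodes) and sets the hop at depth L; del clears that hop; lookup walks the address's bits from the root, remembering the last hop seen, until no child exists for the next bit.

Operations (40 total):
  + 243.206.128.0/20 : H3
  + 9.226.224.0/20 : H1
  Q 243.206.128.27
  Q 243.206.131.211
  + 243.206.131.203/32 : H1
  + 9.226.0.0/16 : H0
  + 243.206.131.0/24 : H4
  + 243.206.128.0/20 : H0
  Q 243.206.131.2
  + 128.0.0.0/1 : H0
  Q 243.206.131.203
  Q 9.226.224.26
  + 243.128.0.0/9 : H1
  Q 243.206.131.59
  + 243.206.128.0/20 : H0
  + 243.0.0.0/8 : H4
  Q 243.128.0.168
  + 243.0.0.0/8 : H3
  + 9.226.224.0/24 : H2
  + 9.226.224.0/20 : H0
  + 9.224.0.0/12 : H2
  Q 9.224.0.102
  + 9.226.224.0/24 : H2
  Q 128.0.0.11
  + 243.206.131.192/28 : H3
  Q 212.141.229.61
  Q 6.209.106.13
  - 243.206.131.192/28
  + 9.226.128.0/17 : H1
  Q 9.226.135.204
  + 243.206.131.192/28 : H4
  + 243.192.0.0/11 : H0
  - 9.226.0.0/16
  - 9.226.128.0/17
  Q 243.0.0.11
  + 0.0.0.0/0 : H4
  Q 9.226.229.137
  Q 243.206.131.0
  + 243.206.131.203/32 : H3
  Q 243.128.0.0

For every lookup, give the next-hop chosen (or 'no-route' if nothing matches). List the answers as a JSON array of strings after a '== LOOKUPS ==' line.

Apply in order:
  + 243.206.128.0/20 (H3) depth=20
  + 9.226.224.0/20 (H1) depth=20
  ? 243.206.128.27  path d0:-→d1:-→d2:-→d3:-→d4:-→d5:-→d6:-→d7:-→d8:-→d9:-→d10:-→d11:-→d12:-→d13:-→d14:-→d15:-→d16:-→d17:-→d18:-→d19:-→d20:H3  best=H3
  ? 243.206.131.211  path d0:-→d1:-→d2:-→d3:-→d4:-→d5:-→d6:-→d7:-→d8:-→d9:-→d10:-→d11:-→d12:-→d13:-→d14:-→d15:-→d16:-→d17:-→d18:-→d19:-→d20:H3  best=H3
  + 243.206.131.203/32 (H1) depth=32
  + 9.226.0.0/16 (H0) depth=16
  + 243.206.131.0/24 (H4) depth=24
  + 243.206.128.0/20 (H0) depth=20
  ? 243.206.131.2  path d0:-→d1:-→d2:-→d3:-→d4:-→d5:-→d6:-→d7:-→d8:-→d9:-→d10:-→d11:-→d12:-→d13:-→d14:-→d15:-→d16:-→d17:-→d18:-→d19:-→d20:H0→d21:-→d22:-→d23:-→d24:H4  best=H4
  + 128.0.0.0/1 (H0) depth=1
  ? 243.206.131.203  path d0:-→d1:H0→d2:-→d3:-→d4:-→d5:-→d6:-→d7:-→d8:-→d9:-→d10:-→d11:-→d12:-→d13:-→d14:-→d15:-→d16:-→d17:-→d18:-→d19:-→d20:H0→d21:-→d22:-→d23:-→d24:H4→d25:-→d26:-→d27:-→d28:-→d29:-→d30:-→d31:-→d32:H1  best=H1
  ? 9.226.224.26  path d0:-→d1:-→d2:-→d3:-→d4:-→d5:-→d6:-→d7:-→d8:-→d9:-→d10:-→d11:-→d12:-→d13:-→d14:-→d15:-→d16:H0→d17:-→d18:-→d19:-→d20:H1  best=H1
  + 243.128.0.0/9 (H1) depth=9
  ? 243.206.131.59  path d0:-→d1:H0→d2:-→d3:-→d4:-→d5:-→d6:-→d7:-→d8:-→d9:H1→d10:-→d11:-→d12:-→d13:-→d14:-→d15:-→d16:-→d17:-→d18:-→d19:-→d20:H0→d21:-→d22:-→d23:-→d24:H4  best=H4
  + 243.206.128.0/20 (H0) depth=20
  + 243.0.0.0/8 (H4) depth=8
  ? 243.128.0.168  path d0:-→d1:H0→d2:-→d3:-→d4:-→d5:-→d6:-→d7:-→d8:H4→d9:H1  best=H1
  + 243.0.0.0/8 (H3) depth=8
  + 9.226.224.0/24 (H2) depth=24
  + 9.226.224.0/20 (H0) depth=20
  + 9.224.0.0/12 (H2) depth=12
  ? 9.224.0.102  path d0:-→d1:-→d2:-→d3:-→d4:-→d5:-→d6:-→d7:-→d8:-→d9:-→d10:-→d11:-→d12:H2→d13:-→d14:-  best=H2
  + 9.226.224.0/24 (H2) depth=24
  ? 128.0.0.11  path d0:-→d1:H0  best=H0
  + 243.206.131.192/28 (H3) depth=28
  ? 212.141.229.61  path d0:-→d1:H0→d2:-  best=H0
  ? 6.209.106.13  path d0:-→d1:-→d2:-→d3:-→d4:-  best=no-route
  - 243.206.131.192/28 clear@28
  + 9.226.128.0/17 (H1) depth=17
  ? 9.226.135.204  path d0:-→d1:-→d2:-→d3:-→d4:-→d5:-→d6:-→d7:-→d8:-→d9:-→d10:-→d11:-→d12:H2→d13:-→d14:-→d15:-→d16:H0→d17:H1  best=H1
  + 243.206.131.192/28 (H4) depth=28
  + 243.192.0.0/11 (H0) depth=11
  - 9.226.0.0/16 clear@16
  - 9.226.128.0/17 clear@17
  ? 243.0.0.11  path d0:-→d1:H0→d2:-→d3:-→d4:-→d5:-→d6:-→d7:-→d8:H3  best=H3
  + 0.0.0.0/0 (H4) depth=0
  ? 9.226.229.137  path d0:H4→d1:-→d2:-→d3:-→d4:-→d5:-→d6:-→d7:-→d8:-→d9:-→d10:-→d11:-→d12:H2→d13:-→d14:-→d15:-→d16:-→d17:-→d18:-→d19:-→d20:H0→d21:-  best=H0
  ? 243.206.131.0  path d0:H4→d1:H0→d2:-→d3:-→d4:-→d5:-→d6:-→d7:-→d8:H3→d9:H1→d10:-→d11:H0→d12:-→d13:-→d14:-→d15:-→d16:-→d17:-→d18:-→d19:-→d20:H0→d21:-→d22:-→d23:-→d24:H4  best=H4
  + 243.206.131.203/32 (H3) depth=32
  ? 243.128.0.0  path d0:H4→d1:H0→d2:-→d3:-→d4:-→d5:-→d6:-→d7:-→d8:H3→d9:H1  best=H1

== LOOKUPS ==
["H3","H3","H4","H1","H1","H4","H1","H2","H0","H0","no-route","H1","H3","H0","H4","H1"]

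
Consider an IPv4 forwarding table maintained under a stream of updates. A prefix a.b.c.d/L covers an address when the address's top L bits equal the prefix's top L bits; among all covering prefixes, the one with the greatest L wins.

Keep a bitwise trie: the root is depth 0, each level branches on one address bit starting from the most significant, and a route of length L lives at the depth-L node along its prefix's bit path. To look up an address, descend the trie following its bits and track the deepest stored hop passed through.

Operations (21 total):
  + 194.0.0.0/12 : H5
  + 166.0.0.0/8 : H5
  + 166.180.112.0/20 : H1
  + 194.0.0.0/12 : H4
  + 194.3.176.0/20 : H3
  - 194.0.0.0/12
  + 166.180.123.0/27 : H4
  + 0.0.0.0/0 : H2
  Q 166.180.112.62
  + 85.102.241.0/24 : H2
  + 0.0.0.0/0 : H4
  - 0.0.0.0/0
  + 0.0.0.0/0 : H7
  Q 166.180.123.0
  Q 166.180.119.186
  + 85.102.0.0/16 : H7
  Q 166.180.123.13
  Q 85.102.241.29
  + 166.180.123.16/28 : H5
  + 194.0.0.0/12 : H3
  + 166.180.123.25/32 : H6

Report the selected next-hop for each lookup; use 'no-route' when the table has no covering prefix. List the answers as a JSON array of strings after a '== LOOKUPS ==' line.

Trace:
  + 194.0.0.0/12 (H5) depth=12
  + 166.0.0.0/8 (H5) depth=8
  + 166.180.112.0/20 (H1) depth=20
  + 194.0.0.0/12 (H4) depth=12
  + 194.3.176.0/20 (H3) depth=20
  - 194.0.0.0/12 clear@12
  + 166.180.123.0/27 (H4) depth=27
  + 0.0.0.0/0 (H2) depth=0
  ? 166.180.112.62  path d0:H2→d1:-→d2:-→d3:-→d4:-→d5:-→d6:-→d7:-→d8:H5→d9:-→d10:-→d11:-→d12:-→d13:-→d14:-→d15:-→d16:-→d17:-→d18:-→d19:-→d20:H1  best=H1
  + 85.102.241.0/24 (H2) depth=24
  + 0.0.0.0/0 (H4) depth=0
  - 0.0.0.0/0 clear@0
  + 0.0.0.0/0 (H7) depth=0
  ? 166.180.123.0  path d0:H7→d1:-→d2:-→d3:-→d4:-→d5:-→d6:-→d7:-→d8:H5→d9:-→d10:-→d11:-→d12:-→d13:-→d14:-→d15:-→d16:-→d17:-→d18:-→d19:-→d20:H1→d21:-→d22:-→d23:-→d24:-→d25:-→d26:-→d27:H4  best=H4
  ? 166.180.119.186  path d0:H7→d1:-→d2:-→d3:-→d4:-→d5:-→d6:-→d7:-→d8:H5→d9:-→d10:-→d11:-→d12:-→d13:-→d14:-→d15:-→d16:-→d17:-→d18:-→d19:-→d20:H1  best=H1
  + 85.102.0.0/16 (H7) depth=16
  ? 166.180.123.13  path d0:H7→d1:-→d2:-→d3:-→d4:-→d5:-→d6:-→d7:-→d8:H5→d9:-→d10:-→d11:-→d12:-→d13:-→d14:-→d15:-→d16:-→d17:-→d18:-→d19:-→d20:H1→d21:-→d22:-→d23:-→d24:-→d25:-→d26:-→d27:H4  best=H4
  ? 85.102.241.29  path d0:H7→d1:-→d2:-→d3:-→d4:-→d5:-→d6:-→d7:-→d8:-→d9:-→d10:-→d11:-→d12:-→d13:-→d14:-→d15:-→d16:H7→d17:-→d18:-→d19:-→d20:-→d21:-→d22:-→d23:-→d24:H2  best=H2
  + 166.180.123.16/28 (H5) depth=28
  + 194.0.0.0/12 (H3) depth=12
  + 166.180.123.25/32 (H6) depth=32

== LOOKUPS ==
["H1","H4","H1","H4","H2"]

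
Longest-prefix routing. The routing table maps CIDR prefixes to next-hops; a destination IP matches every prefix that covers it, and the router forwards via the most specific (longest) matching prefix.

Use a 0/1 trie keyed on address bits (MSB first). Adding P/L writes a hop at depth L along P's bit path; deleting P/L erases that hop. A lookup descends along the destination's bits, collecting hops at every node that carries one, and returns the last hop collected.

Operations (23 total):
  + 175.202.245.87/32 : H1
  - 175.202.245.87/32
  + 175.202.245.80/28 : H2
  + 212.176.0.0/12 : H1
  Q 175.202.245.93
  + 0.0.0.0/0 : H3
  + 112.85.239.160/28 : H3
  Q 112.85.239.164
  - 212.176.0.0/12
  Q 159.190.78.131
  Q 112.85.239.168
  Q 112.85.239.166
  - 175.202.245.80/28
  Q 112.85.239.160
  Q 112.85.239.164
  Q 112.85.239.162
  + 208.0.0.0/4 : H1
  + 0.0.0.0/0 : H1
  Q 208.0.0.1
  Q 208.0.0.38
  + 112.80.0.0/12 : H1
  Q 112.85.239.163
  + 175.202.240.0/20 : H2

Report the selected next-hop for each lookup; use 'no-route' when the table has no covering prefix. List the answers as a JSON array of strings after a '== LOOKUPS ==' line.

Process each operation:
  + 175.202.245.87/32 (H1) depth=32
  del 175.202.245.87/32 (clear depth 32)
  + 175.202.245.80/28 (H2) depth=28
  + 212.176.0.0/12 (H1) depth=12
  ? 175.202.245.93  path d0:-→d1:-→d2:-→d3:-→d4:-→d5:-→d6:-→d7:-→d8:-→d9:-→d10:-→d11:-→d12:-→d13:-→d14:-→d15:-→d16:-→d17:-→d18:-→d19:-→d20:-→d21:-→d22:-→d23:-→d24:-→d25:-→d26:-→d27:-→d28:H2  best=H2
  + 0.0.0.0/0 (H3) depth=0
  + 112.85.239.160/28 (H3) depth=28
  ? 112.85.239.164  path d0:H3→d1:-→d2:-→d3:-→d4:-→d5:-→d6:-→d7:-→d8:-→d9:-→d10:-→d11:-→d12:-→d13:-→d14:-→d15:-→d16:-→d17:-→d18:-→d19:-→d20:-→d21:-→d22:-→d23:-→d24:-→d25:-→d26:-→d27:-→d28:H3  best=H3
  del 212.176.0.0/12 (clear depth 12)
  ? 159.190.78.131  path d0:H3→d1:-→d2:-  best=H3
  ? 112.85.239.168  path d0:H3→d1:-→d2:-→d3:-→d4:-→d5:-→d6:-→d7:-→d8:-→d9:-→d10:-→d11:-→d12:-→d13:-→d14:-→d15:-→d16:-→d17:-→d18:-→d19:-→d20:-→d21:-→d22:-→d23:-→d24:-→d25:-→d26:-→d27:-→d28:H3  best=H3
  ? 112.85.239.166  path d0:H3→d1:-→d2:-→d3:-→d4:-→d5:-→d6:-→d7:-→d8:-→d9:-→d10:-→d11:-→d12:-→d13:-→d14:-→d15:-→d16:-→d17:-→d18:-→d19:-→d20:-→d21:-→d22:-→d23:-→d24:-→d25:-→d26:-→d27:-→d28:H3  best=H3
  del 175.202.245.80/28 (clear depth 28)
  ? 112.85.239.160  path d0:H3→d1:-→d2:-→d3:-→d4:-→d5:-→d6:-→d7:-→d8:-→d9:-→d10:-→d11:-→d12:-→d13:-→d14:-→d15:-→d16:-→d17:-→d18:-→d19:-→d20:-→d21:-→d22:-→d23:-→d24:-→d25:-→d26:-→d27:-→d28:H3  best=H3
  ? 112.85.239.164  path d0:H3→d1:-→d2:-→d3:-→d4:-→d5:-→d6:-→d7:-→d8:-→d9:-→d10:-→d11:-→d12:-→d13:-→d14:-→d15:-→d16:-→d17:-→d18:-→d19:-→d20:-→d21:-→d22:-→d23:-→d24:-→d25:-→d26:-→d27:-→d28:H3  best=H3
  ? 112.85.239.162  path d0:H3→d1:-→d2:-→d3:-→d4:-→d5:-→d6:-→d7:-→d8:-→d9:-→d10:-→d11:-→d12:-→d13:-→d14:-→d15:-→d16:-→d17:-→d18:-→d19:-→d20:-→d21:-→d22:-→d23:-→d24:-→d25:-→d26:-→d27:-→d28:H3  best=H3
  + 208.0.0.0/4 (H1) depth=4
  + 0.0.0.0/0 (H1) depth=0
  ? 208.0.0.1  path d0:H1→d1:-→d2:-→d3:-→d4:H1→d5:-  best=H1
  ? 208.0.0.38  path d0:H1→d1:-→d2:-→d3:-→d4:H1→d5:-  best=H1
  + 112.80.0.0/12 (H1) depth=12
  ? 112.85.239.163  path d0:H1→d1:-→d2:-→d3:-→d4:-→d5:-→d6:-→d7:-→d8:-→d9:-→d10:-→d11:-→d12:H1→d13:-→d14:-→d15:-→d16:-→d17:-→d18:-→d19:-→d20:-→d21:-→d22:-→d23:-→d24:-→d25:-→d26:-→d27:-→d28:H3  best=H3
  + 175.202.240.0/20 (H2) depth=20

== LOOKUPS ==
["H2","H3","H3","H3","H3","H3","H3","H3","H1","H1","H3"]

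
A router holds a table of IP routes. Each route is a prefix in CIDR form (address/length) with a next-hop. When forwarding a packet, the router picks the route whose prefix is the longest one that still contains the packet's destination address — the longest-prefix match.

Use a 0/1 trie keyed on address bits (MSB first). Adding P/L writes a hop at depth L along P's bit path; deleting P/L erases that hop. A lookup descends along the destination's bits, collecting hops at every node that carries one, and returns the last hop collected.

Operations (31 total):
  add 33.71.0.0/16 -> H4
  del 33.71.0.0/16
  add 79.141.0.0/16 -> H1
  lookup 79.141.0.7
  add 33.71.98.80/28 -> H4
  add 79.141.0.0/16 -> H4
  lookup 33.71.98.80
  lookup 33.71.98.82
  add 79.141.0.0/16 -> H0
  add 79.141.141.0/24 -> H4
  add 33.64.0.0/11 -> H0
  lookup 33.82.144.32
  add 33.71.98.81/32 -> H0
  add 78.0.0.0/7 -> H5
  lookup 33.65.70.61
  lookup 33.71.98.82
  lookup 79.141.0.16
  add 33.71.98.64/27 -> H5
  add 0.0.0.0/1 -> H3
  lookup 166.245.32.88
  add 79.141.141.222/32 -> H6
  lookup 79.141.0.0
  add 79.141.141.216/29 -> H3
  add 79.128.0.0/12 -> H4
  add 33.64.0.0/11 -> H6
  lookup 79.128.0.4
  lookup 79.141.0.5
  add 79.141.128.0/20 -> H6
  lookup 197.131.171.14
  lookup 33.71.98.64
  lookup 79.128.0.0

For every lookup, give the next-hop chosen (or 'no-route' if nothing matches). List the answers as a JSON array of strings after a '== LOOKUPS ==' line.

Trace:
  + 33.71.0.0/16 (H4) depth=16
  del 33.71.0.0/16 (clear depth 16)
  + 79.141.0.0/16 (H1) depth=16
  lookup 79.141.0.7: bits 0100111110001101 walk d0:-→d1:-→d2:-→d3:-→d4:-→d5:-→d6:-→d7:-→d8:-→d9:-→d10:-→d11:-→d12:-→d13:-→d14:-→d15:-→d16:H1 -> H1
  + 33.71.98.80/28 (H4) depth=28
  + 79.141.0.0/16 (H4) depth=16
  lookup 33.71.98.80: bits 0010000101000111011000100101 walk d0:-→d1:-→d2:-→d3:-→d4:-→d5:-→d6:-→d7:-→d8:-→d9:-→d10:-→d11:-→d12:-→d13:-→d14:-→d15:-→d16:-→d17:-→d18:-→d19:-→d20:-→d21:-→d22:-→d23:-→d24:-→d25:-→d26:-→d27:-→d28:H4 -> H4
  lookup 33.71.98.82: bits 0010000101000111011000100101 walk d0:-→d1:-→d2:-→d3:-→d4:-→d5:-→d6:-→d7:-→d8:-→d9:-→d10:-→d11:-→d12:-→d13:-→d14:-→d15:-→d16:-→d17:-→d18:-→d19:-→d20:-→d21:-→d22:-→d23:-→d24:-→d25:-→d26:-→d27:-→d28:H4 -> H4
  + 79.141.0.0/16 (H0) depth=16
  + 79.141.141.0/24 (H4) depth=24
  + 33.64.0.0/11 (H0) depth=11
  lookup 33.82.144.32: bits 00100001010 walk d0:-→d1:-→d2:-→d3:-→d4:-→d5:-→d6:-→d7:-→d8:-→d9:-→d10:-→d11:H0 -> H0
  + 33.71.98.81/32 (H0) depth=32
  + 78.0.0.0/7 (H5) depth=7
  lookup 33.65.70.61: bits 0010000101000 walk d0:-→d1:-→d2:-→d3:-→d4:-→d5:-→d6:-→d7:-→d8:-→d9:-→d10:-→d11:H0→d12:-→d13:- -> H0
  lookup 33.71.98.82: bits 001000010100011101100010010100 walk d0:-→d1:-→d2:-→d3:-→d4:-→d5:-→d6:-→d7:-→d8:-→d9:-→d10:-→d11:H0→d12:-→d13:-→d14:-→d15:-→d16:-→d17:-→d18:-→d19:-→d20:-→d21:-→d22:-→d23:-→d24:-→d25:-→d26:-→d27:-→d28:H4→d29:-→d30:- -> H4
  lookup 79.141.0.16: bits 0100111110001101 walk d0:-→d1:-→d2:-→d3:-→d4:-→d5:-→d6:-→d7:H5→d8:-→d9:-→d10:-→d11:-→d12:-→d13:-→d14:-→d15:-→d16:H0 -> H0
  + 33.71.98.64/27 (H5) depth=27
  + 0.0.0.0/1 (H3) depth=1
  lookup 166.245.32.88: bits ε walk d0:- -> no-route
  + 79.141.141.222/32 (H6) depth=32
  lookup 79.141.0.0: bits 0100111110001101 walk d0:-→d1:H3→d2:-→d3:-→d4:-→d5:-→d6:-→d7:H5→d8:-→d9:-→d10:-→d11:-→d12:-→d13:-→d14:-→d15:-→d16:H0 -> H0
  + 79.141.141.216/29 (H3) depth=29
  + 79.128.0.0/12 (H4) depth=12
  + 33.64.0.0/11 (H6) depth=11
  lookup 79.128.0.4: bits 010011111000 walk d0:-→d1:H3→d2:-→d3:-→d4:-→d5:-→d6:-→d7:H5→d8:-→d9:-→d10:-→d11:-→d12:H4 -> H4
  lookup 79.141.0.5: bits 0100111110001101 walk d0:-→d1:H3→d2:-→d3:-→d4:-→d5:-→d6:-→d7:H5→d8:-→d9:-→d10:-→d11:-→d12:H4→d13:-→d14:-→d15:-→d16:H0 -> H0
  + 79.141.128.0/20 (H6) depth=20
  lookup 197.131.171.14: bits ε walk d0:- -> no-route
  lookup 33.71.98.64: bits 001000010100011101100010010 walk d0:-→d1:H3→d2:-→d3:-→d4:-→d5:-→d6:-→d7:-→d8:-→d9:-→d10:-→d11:H6→d12:-→d13:-→d14:-→d15:-→d16:-→d17:-→d18:-→d19:-→d20:-→d21:-→d22:-→d23:-→d24:-→d25:-→d26:-→d27:H5 -> H5
  lookup 79.128.0.0: bits 010011111000 walk d0:-→d1:H3→d2:-→d3:-→d4:-→d5:-→d6:-→d7:H5→d8:-→d9:-→d10:-→d11:-→d12:H4 -> H4

== LOOKUPS ==
["H1","H4","H4","H0","H0","H4","H0","no-route","H0","H4","H0","no-route","H5","H4"]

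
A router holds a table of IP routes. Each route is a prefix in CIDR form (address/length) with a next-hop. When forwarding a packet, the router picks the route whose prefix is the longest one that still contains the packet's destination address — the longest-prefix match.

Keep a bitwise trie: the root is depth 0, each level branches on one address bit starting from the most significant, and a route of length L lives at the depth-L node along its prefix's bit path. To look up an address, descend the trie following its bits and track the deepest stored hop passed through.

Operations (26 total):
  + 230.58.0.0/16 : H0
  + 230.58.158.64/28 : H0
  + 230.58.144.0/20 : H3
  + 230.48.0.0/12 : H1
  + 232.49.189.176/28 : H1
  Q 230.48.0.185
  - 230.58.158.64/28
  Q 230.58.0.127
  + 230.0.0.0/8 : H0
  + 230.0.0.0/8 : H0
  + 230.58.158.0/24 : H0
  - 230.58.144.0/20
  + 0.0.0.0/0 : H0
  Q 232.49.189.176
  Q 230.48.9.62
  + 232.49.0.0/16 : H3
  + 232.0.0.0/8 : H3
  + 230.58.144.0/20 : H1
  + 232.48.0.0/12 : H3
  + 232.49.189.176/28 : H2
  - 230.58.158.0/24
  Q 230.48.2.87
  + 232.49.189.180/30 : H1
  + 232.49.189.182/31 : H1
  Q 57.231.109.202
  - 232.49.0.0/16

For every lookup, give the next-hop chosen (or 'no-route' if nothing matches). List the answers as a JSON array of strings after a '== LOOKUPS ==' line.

Apply in order:
  add 230.58.0.0/16 -> H0 at depth 16
  add 230.58.158.64/28 -> H0 at depth 28
  add 230.58.144.0/20 -> H3 at depth 20
  add 230.48.0.0/12 -> H1 at depth 12
  add 232.49.189.176/28 -> H1 at depth 28
  ? 230.48.0.185  path d0:-→d1:-→d2:-→d3:-→d4:-→d5:-→d6:-→d7:-→d8:-→d9:-→d10:-→d11:-→d12:H1  best=H1
  del 230.58.158.64/28 (clear depth 28)
  ? 230.58.0.127  path d0:-→d1:-→d2:-→d3:-→d4:-→d5:-→d6:-→d7:-→d8:-→d9:-→d10:-→d11:-→d12:H1→d13:-→d14:-→d15:-→d16:H0  best=H0
  add 230.0.0.0/8 -> H0 at depth 8
  add 230.0.0.0/8 -> H0 at depth 8
  add 230.58.158.0/24 -> H0 at depth 24
  del 230.58.144.0/20 (clear depth 20)
  add 0.0.0.0/0 -> H0 at depth 0
  ? 232.49.189.176  path d0:H0→d1:-→d2:-→d3:-→d4:-→d5:-→d6:-→d7:-→d8:-→d9:-→d10:-→d11:-→d12:-→d13:-→d14:-→d15:-→d16:-→d17:-→d18:-→d19:-→d20:-→d21:-→d22:-→d23:-→d24:-→d25:-→d26:-→d27:-→d28:H1  best=H1
  ? 230.48.9.62  path d0:H0→d1:-→d2:-→d3:-→d4:-→d5:-→d6:-→d7:-→d8:H0→d9:-→d10:-→d11:-→d12:H1  best=H1
  add 232.49.0.0/16 -> H3 at depth 16
  add 232.0.0.0/8 -> H3 at depth 8
  add 230.58.144.0/20 -> H1 at depth 20
  add 232.48.0.0/12 -> H3 at depth 12
  add 232.49.189.176/28 -> H2 at depth 28
  del 230.58.158.0/24 (clear depth 24)
  ? 230.48.2.87  path d0:H0→d1:-→d2:-→d3:-→d4:-→d5:-→d6:-→d7:-→d8:H0→d9:-→d10:-→d11:-→d12:H1  best=H1
  add 232.49.189.180/30 -> H1 at depth 30
  add 232.49.189.182/31 -> H1 at depth 31
  ? 57.231.109.202  path d0:H0  best=H0
  del 232.49.0.0/16 (clear depth 16)

== LOOKUPS ==
["H1","H0","H1","H1","H1","H0"]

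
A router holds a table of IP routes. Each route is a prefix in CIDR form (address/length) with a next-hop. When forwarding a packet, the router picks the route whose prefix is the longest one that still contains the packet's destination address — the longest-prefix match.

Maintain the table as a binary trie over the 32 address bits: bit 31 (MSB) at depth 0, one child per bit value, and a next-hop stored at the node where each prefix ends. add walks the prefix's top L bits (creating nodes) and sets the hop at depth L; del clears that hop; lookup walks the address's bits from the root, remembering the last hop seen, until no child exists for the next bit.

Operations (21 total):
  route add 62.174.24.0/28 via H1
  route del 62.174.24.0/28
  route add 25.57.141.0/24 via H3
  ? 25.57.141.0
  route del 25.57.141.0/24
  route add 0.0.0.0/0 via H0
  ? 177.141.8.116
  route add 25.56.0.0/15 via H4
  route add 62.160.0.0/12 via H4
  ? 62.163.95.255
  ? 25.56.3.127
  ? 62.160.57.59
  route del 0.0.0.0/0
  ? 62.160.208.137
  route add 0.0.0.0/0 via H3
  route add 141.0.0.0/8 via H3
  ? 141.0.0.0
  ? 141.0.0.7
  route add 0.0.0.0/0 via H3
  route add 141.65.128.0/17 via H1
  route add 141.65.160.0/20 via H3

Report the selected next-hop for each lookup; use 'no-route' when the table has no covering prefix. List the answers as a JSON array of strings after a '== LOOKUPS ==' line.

Process each operation:
  add 62.174.24.0/28 -> H1 at depth 28
  - 62.174.24.0/28 clear@28
  add 25.57.141.0/24 -> H3 at depth 24
  Q 25.57.141.0: descend 000110010011100110001101 ; hops seen [H3] ; pick H3
  - 25.57.141.0/24 clear@24
  add 0.0.0.0/0 -> H0 at depth 0
  Q 177.141.8.116: descend ε ; hops seen [H0] ; pick H0
  add 25.56.0.0/15 -> H4 at depth 15
  add 62.160.0.0/12 -> H4 at depth 12
  Q 62.163.95.255: descend 001111101010 ; hops seen [H0,H4] ; pick H4
  Q 25.56.3.127: descend 000110010011100 ; hops seen [H0,H4] ; pick H4
  Q 62.160.57.59: descend 001111101010 ; hops seen [H0,H4] ; pick H4
  - 0.0.0.0/0 clear@0
  Q 62.160.208.137: descend 001111101010 ; hops seen [H4] ; pick H4
  add 0.0.0.0/0 -> H3 at depth 0
  add 141.0.0.0/8 -> H3 at depth 8
  Q 141.0.0.0: descend 10001101 ; hops seen [H3,H3] ; pick H3
  Q 141.0.0.7: descend 10001101 ; hops seen [H3,H3] ; pick H3
  add 0.0.0.0/0 -> H3 at depth 0
  add 141.65.128.0/17 -> H1 at depth 17
  add 141.65.160.0/20 -> H3 at depth 20

== LOOKUPS ==
["H3","H0","H4","H4","H4","H4","H3","H3"]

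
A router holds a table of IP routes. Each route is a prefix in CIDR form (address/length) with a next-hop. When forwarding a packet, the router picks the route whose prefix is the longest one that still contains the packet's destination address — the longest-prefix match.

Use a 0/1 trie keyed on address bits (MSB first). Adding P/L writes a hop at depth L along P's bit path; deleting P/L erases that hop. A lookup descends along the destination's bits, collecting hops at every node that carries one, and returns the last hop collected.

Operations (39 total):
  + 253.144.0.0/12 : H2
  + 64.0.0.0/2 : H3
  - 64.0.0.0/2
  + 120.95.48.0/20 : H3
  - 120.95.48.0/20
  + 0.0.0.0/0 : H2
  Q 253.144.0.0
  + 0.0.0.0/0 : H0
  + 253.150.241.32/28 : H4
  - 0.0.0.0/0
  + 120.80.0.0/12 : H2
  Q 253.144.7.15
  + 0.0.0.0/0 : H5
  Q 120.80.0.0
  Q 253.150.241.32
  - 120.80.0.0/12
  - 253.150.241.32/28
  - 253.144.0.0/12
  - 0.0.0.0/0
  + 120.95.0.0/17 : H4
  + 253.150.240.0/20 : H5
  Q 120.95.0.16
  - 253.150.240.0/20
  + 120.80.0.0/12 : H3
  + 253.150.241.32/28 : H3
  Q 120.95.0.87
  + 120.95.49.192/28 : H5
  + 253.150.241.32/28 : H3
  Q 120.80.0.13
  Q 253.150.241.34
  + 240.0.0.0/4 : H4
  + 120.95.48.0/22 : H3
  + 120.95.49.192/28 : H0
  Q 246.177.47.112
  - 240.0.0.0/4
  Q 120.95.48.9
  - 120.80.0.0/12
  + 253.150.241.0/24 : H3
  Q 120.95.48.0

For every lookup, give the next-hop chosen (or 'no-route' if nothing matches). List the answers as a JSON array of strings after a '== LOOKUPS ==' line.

Apply in order:
  add 253.144.0.0/12 -> H2 at depth 12
  add 64.0.0.0/2 -> H3 at depth 2
  - 64.0.0.0/2 clear@2
  add 120.95.48.0/20 -> H3 at depth 20
  - 120.95.48.0/20 clear@20
  add 0.0.0.0/0 -> H2 at depth 0
  lookup 253.144.0.0: bits 111111011001 walk d0:H2→d1:-→d2:-→d3:-→d4:-→d5:-→d6:-→d7:-→d8:-→d9:-→d10:-→d11:-→d12:H2 -> H2
  add 0.0.0.0/0 -> H0 at depth 0
  add 253.150.241.32/28 -> H4 at depth 28
  - 0.0.0.0/0 clear@0
  add 120.80.0.0/12 -> H2 at depth 12
  lookup 253.144.7.15: bits 1111110110010 walk d0:-→d1:-→d2:-→d3:-→d4:-→d5:-→d6:-→d7:-→d8:-→d9:-→d10:-→d11:-→d12:H2→d13:- -> H2
  add 0.0.0.0/0 -> H5 at depth 0
  lookup 120.80.0.0: bits 011110000101 walk d0:H5→d1:-→d2:-→d3:-→d4:-→d5:-→d6:-→d7:-→d8:-→d9:-→d10:-→d11:-→d12:H2 -> H2
  lookup 253.150.241.32: bits 1111110110010110111100010010 walk d0:H5→d1:-→d2:-→d3:-→d4:-→d5:-→d6:-→d7:-→d8:-→d9:-→d10:-→d11:-→d12:H2→d13:-→d14:-→d15:-→d16:-→d17:-→d18:-→d19:-→d20:-→d21:-→d22:-→d23:-→d24:-→d25:-→d26:-→d27:-→d28:H4 -> H4
  - 120.80.0.0/12 clear@12
  - 253.150.241.32/28 clear@28
  - 253.144.0.0/12 clear@12
  - 0.0.0.0/0 clear@0
  add 120.95.0.0/17 -> H4 at depth 17
  add 253.150.240.0/20 -> H5 at depth 20
  lookup 120.95.0.16: bits 011110000101111100 walk d0:-→d1:-→d2:-→d3:-→d4:-→d5:-→d6:-→d7:-→d8:-→d9:-→d10:-→d11:-→d12:-→d13:-→d14:-→d15:-→d16:-→d17:H4→d18:- -> H4
  - 253.150.240.0/20 clear@20
  add 120.80.0.0/12 -> H3 at depth 12
  add 253.150.241.32/28 -> H3 at depth 28
  lookup 120.95.0.87: bits 011110000101111100 walk d0:-→d1:-→d2:-→d3:-→d4:-→d5:-→d6:-→d7:-→d8:-→d9:-→d10:-→d11:-→d12:H3→d13:-→d14:-→d15:-→d16:-→d17:H4→d18:- -> H4
  add 120.95.49.192/28 -> H5 at depth 28
  add 253.150.241.32/28 -> H3 at depth 28
  lookup 120.80.0.13: bits 011110000101 walk d0:-→d1:-→d2:-→d3:-→d4:-→d5:-→d6:-→d7:-→d8:-→d9:-→d10:-→d11:-→d12:H3 -> H3
  lookup 253.150.241.34: bits 1111110110010110111100010010 walk d0:-→d1:-→d2:-→d3:-→d4:-→d5:-→d6:-→d7:-→d8:-→d9:-→d10:-→d11:-→d12:-→d13:-→d14:-→d15:-→d16:-→d17:-→d18:-→d19:-→d20:-→d21:-→d22:-→d23:-→d24:-→d25:-→d26:-→d27:-→d28:H3 -> H3
  add 240.0.0.0/4 -> H4 at depth 4
  add 120.95.48.0/22 -> H3 at depth 22
  add 120.95.49.192/28 -> H0 at depth 28
  lookup 246.177.47.112: bits 1111 walk d0:-→d1:-→d2:-→d3:-→d4:H4 -> H4
  - 240.0.0.0/4 clear@4
  lookup 120.95.48.9: bits 01111000010111110011000 walk d0:-→d1:-→d2:-→d3:-→d4:-→d5:-→d6:-→d7:-→d8:-→d9:-→d10:-→d11:-→d12:H3→d13:-→d14:-→d15:-→d16:-→d17:H4→d18:-→d19:-→d20:-→d21:-→d22:H3→d23:- -> H3
  - 120.80.0.0/12 clear@12
  add 253.150.241.0/24 -> H3 at depth 24
  lookup 120.95.48.0: bits 01111000010111110011000 walk d0:-→d1:-→d2:-→d3:-→d4:-→d5:-→d6:-→d7:-→d8:-→d9:-→d10:-→d11:-→d12:-→d13:-→d14:-→d15:-→d16:-→d17:H4→d18:-→d19:-→d20:-→d21:-→d22:H3→d23:- -> H3

== LOOKUPS ==
["H2","H2","H2","H4","H4","H4","H3","H3","H4","H3","H3"]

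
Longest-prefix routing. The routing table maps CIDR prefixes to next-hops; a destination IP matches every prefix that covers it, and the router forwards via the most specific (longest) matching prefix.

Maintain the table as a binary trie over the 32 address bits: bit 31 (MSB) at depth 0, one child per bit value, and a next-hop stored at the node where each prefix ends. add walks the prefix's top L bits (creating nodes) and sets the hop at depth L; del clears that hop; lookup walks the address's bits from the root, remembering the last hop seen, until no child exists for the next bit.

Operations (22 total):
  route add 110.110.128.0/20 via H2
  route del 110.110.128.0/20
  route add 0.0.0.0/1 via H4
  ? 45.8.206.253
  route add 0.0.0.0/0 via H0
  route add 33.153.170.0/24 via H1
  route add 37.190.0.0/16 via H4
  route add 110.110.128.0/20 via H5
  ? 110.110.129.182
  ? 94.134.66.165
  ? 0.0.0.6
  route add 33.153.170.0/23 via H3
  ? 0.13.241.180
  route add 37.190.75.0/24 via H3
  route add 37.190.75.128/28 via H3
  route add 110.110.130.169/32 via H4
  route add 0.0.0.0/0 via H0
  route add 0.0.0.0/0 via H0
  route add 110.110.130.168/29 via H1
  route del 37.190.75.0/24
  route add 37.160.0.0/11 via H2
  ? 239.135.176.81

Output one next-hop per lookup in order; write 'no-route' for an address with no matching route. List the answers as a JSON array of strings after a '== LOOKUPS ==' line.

Trace:
  + 110.110.128.0/20 (H2) depth=20
  del 110.110.128.0/20 (clear depth 20)
  + 0.0.0.0/1 (H4) depth=1
  ? 45.8.206.253  path d0:-→d1:H4  best=H4
  + 0.0.0.0/0 (H0) depth=0
  + 33.153.170.0/24 (H1) depth=24
  + 37.190.0.0/16 (H4) depth=16
  + 110.110.128.0/20 (H5) depth=20
  ? 110.110.129.182  path d0:H0→d1:H4→d2:-→d3:-→d4:-→d5:-→d6:-→d7:-→d8:-→d9:-→d10:-→d11:-→d12:-→d13:-→d14:-→d15:-→d16:-→d17:-→d18:-→d19:-→d20:H5  best=H5
  ? 94.134.66.165  path d0:H0→d1:H4→d2:-  best=H4
  ? 0.0.0.6  path d0:H0→d1:H4→d2:-  best=H4
  + 33.153.170.0/23 (H3) depth=23
  ? 0.13.241.180  path d0:H0→d1:H4→d2:-  best=H4
  + 37.190.75.0/24 (H3) depth=24
  + 37.190.75.128/28 (H3) depth=28
  + 110.110.130.169/32 (H4) depth=32
  + 0.0.0.0/0 (H0) depth=0
  + 0.0.0.0/0 (H0) depth=0
  + 110.110.130.168/29 (H1) depth=29
  del 37.190.75.0/24 (clear depth 24)
  + 37.160.0.0/11 (H2) depth=11
  ? 239.135.176.81  path d0:H0  best=H0

== LOOKUPS ==
["H4","H5","H4","H4","H4","H0"]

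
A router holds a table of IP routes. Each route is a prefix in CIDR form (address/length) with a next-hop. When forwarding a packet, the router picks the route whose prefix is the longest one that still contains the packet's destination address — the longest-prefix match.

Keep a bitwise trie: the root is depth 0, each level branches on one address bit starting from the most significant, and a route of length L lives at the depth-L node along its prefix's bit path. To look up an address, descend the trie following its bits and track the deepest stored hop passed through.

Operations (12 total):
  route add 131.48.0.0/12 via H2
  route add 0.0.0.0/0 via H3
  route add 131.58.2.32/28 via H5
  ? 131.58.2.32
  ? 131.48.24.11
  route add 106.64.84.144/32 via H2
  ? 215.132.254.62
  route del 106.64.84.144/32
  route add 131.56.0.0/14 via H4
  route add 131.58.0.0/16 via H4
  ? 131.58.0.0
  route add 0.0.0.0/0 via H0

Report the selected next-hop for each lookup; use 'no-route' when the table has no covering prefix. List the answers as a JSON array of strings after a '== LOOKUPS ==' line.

Process each operation:
  add 131.48.0.0/12 -> H2 at depth 12
  add 0.0.0.0/0 -> H3 at depth 0
  add 131.58.2.32/28 -> H5 at depth 28
  Q 131.58.2.32: descend 1000001100111010000000100010 ; hops seen [H3,H2,H5] ; pick H5
  Q 131.48.24.11: descend 100000110011 ; hops seen [H3,H2] ; pick H2
  add 106.64.84.144/32 -> H2 at depth 32
  Q 215.132.254.62: descend 1 ; hops seen [H3] ; pick H3
  - 106.64.84.144/32 clear@32
  add 131.56.0.0/14 -> H4 at depth 14
  add 131.58.0.0/16 -> H4 at depth 16
  Q 131.58.0.0: descend 1000001100111010000000 ; hops seen [H3,H2,H4,H4] ; pick H4
  add 0.0.0.0/0 -> H0 at depth 0

== LOOKUPS ==
["H5","H2","H3","H4"]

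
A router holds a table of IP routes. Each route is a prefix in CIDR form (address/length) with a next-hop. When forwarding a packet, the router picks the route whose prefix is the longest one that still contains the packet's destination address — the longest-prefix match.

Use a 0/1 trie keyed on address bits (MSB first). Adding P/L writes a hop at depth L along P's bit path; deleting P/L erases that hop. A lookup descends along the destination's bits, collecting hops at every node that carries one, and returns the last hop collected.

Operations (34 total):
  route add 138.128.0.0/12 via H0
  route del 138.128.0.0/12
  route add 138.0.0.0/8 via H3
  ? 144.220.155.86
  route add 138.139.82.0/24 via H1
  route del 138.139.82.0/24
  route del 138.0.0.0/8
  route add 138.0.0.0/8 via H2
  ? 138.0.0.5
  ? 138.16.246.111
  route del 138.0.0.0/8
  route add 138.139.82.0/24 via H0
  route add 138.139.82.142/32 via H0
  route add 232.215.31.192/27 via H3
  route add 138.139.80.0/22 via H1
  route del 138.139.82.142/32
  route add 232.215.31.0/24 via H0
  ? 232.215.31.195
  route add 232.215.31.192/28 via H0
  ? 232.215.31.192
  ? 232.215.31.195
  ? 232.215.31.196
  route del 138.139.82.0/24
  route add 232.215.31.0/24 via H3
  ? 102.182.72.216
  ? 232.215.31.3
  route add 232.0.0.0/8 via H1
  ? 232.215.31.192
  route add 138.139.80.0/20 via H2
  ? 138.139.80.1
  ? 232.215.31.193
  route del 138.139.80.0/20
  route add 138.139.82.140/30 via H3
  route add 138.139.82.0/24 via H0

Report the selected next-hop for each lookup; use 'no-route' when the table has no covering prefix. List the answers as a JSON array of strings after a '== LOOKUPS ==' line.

Trace:
  + 138.128.0.0/12 (H0) depth=12
  - 138.128.0.0/12 clear@12
  + 138.0.0.0/8 (H3) depth=8
  lookup 144.220.155.86: bits 100 walk d0:-→d1:-→d2:-→d3:- -> no-route
  + 138.139.82.0/24 (H1) depth=24
  - 138.139.82.0/24 clear@24
  - 138.0.0.0/8 clear@8
  + 138.0.0.0/8 (H2) depth=8
  lookup 138.0.0.5: bits 10001010 walk d0:-→d1:-→d2:-→d3:-→d4:-→d5:-→d6:-→d7:-→d8:H2 -> H2
  lookup 138.16.246.111: bits 10001010 walk d0:-→d1:-→d2:-→d3:-→d4:-→d5:-→d6:-→d7:-→d8:H2 -> H2
  - 138.0.0.0/8 clear@8
  + 138.139.82.0/24 (H0) depth=24
  + 138.139.82.142/32 (H0) depth=32
  + 232.215.31.192/27 (H3) depth=27
  + 138.139.80.0/22 (H1) depth=22
  - 138.139.82.142/32 clear@32
  + 232.215.31.0/24 (H0) depth=24
  lookup 232.215.31.195: bits 111010001101011100011111110 walk d0:-→d1:-→d2:-→d3:-→d4:-→d5:-→d6:-→d7:-→d8:-→d9:-→d10:-→d11:-→d12:-→d13:-→d14:-→d15:-→d16:-→d17:-→d18:-→d19:-→d20:-→d21:-→d22:-→d23:-→d24:H0→d25:-→d26:-→d27:H3 -> H3
  + 232.215.31.192/28 (H0) depth=28
  lookup 232.215.31.192: bits 1110100011010111000111111100 walk d0:-→d1:-→d2:-→d3:-→d4:-→d5:-→d6:-→d7:-→d8:-→d9:-→d10:-→d11:-→d12:-→d13:-→d14:-→d15:-→d16:-→d17:-→d18:-→d19:-→d20:-→d21:-→d22:-→d23:-→d24:H0→d25:-→d26:-→d27:H3→d28:H0 -> H0
  lookup 232.215.31.195: bits 1110100011010111000111111100 walk d0:-→d1:-→d2:-→d3:-→d4:-→d5:-→d6:-→d7:-→d8:-→d9:-→d10:-→d11:-→d12:-→d13:-→d14:-→d15:-→d16:-→d17:-→d18:-→d19:-→d20:-→d21:-→d22:-→d23:-→d24:H0→d25:-→d26:-→d27:H3→d28:H0 -> H0
  lookup 232.215.31.196: bits 1110100011010111000111111100 walk d0:-→d1:-→d2:-→d3:-→d4:-→d5:-→d6:-→d7:-→d8:-→d9:-→d10:-→d11:-→d12:-→d13:-→d14:-→d15:-→d16:-→d17:-→d18:-→d19:-→d20:-→d21:-→d22:-→d23:-→d24:H0→d25:-→d26:-→d27:H3→d28:H0 -> H0
  - 138.139.82.0/24 clear@24
  + 232.215.31.0/24 (H3) depth=24
  lookup 102.182.72.216: bits ε walk d0:- -> no-route
  lookup 232.215.31.3: bits 111010001101011100011111 walk d0:-→d1:-→d2:-→d3:-→d4:-→d5:-→d6:-→d7:-→d8:-→d9:-→d10:-→d11:-→d12:-→d13:-→d14:-→d15:-→d16:-→d17:-→d18:-→d19:-→d20:-→d21:-→d22:-→d23:-→d24:H3 -> H3
  + 232.0.0.0/8 (H1) depth=8
  lookup 232.215.31.192: bits 1110100011010111000111111100 walk d0:-→d1:-→d2:-→d3:-→d4:-→d5:-→d6:-→d7:-→d8:H1→d9:-→d10:-→d11:-→d12:-→d13:-→d14:-→d15:-→d16:-→d17:-→d18:-→d19:-→d20:-→d21:-→d22:-→d23:-→d24:H3→d25:-→d26:-→d27:H3→d28:H0 -> H0
  + 138.139.80.0/20 (H2) depth=20
  lookup 138.139.80.1: bits 1000101010001011010100 walk d0:-→d1:-→d2:-→d3:-→d4:-→d5:-→d6:-→d7:-→d8:-→d9:-→d10:-→d11:-→d12:-→d13:-→d14:-→d15:-→d16:-→d17:-→d18:-→d19:-→d20:H2→d21:-→d22:H1 -> H1
  lookup 232.215.31.193: bits 1110100011010111000111111100 walk d0:-→d1:-→d2:-→d3:-→d4:-→d5:-→d6:-→d7:-→d8:H1→d9:-→d10:-→d11:-→d12:-→d13:-→d14:-→d15:-→d16:-→d17:-→d18:-→d19:-→d20:-→d21:-→d22:-→d23:-→d24:H3→d25:-→d26:-→d27:H3→d28:H0 -> H0
  - 138.139.80.0/20 clear@20
  + 138.139.82.140/30 (H3) depth=30
  + 138.139.82.0/24 (H0) depth=24

== LOOKUPS ==
["no-route","H2","H2","H3","H0","H0","H0","no-route","H3","H0","H1","H0"]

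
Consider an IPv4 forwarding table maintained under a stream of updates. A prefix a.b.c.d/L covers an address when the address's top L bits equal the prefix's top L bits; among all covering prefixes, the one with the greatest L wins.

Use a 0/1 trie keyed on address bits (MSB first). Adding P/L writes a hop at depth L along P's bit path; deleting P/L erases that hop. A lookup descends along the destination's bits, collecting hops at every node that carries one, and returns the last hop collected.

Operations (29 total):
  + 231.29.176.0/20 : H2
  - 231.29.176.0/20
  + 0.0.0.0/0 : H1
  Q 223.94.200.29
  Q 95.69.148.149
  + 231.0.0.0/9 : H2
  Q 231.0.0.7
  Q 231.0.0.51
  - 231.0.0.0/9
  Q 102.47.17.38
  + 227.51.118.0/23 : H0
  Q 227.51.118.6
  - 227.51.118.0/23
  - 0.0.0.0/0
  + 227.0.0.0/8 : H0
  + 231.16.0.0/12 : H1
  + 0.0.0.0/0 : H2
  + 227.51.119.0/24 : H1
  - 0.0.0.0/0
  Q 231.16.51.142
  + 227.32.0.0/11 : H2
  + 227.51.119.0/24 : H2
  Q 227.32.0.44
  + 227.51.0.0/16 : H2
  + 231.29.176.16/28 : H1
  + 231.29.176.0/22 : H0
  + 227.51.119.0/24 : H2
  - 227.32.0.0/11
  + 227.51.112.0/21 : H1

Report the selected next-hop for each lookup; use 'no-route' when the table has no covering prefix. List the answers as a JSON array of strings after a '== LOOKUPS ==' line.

Trace:
  + 231.29.176.0/20 (H2) depth=20
  - 231.29.176.0/20 clear@20
  + 0.0.0.0/0 (H1) depth=0
  Q 223.94.200.29: descend 11 ; hops seen [H1] ; pick H1
  Q 95.69.148.149: descend ε ; hops seen [H1] ; pick H1
  + 231.0.0.0/9 (H2) depth=9
  Q 231.0.0.7: descend 11100111000 ; hops seen [H1,H2] ; pick H2
  Q 231.0.0.51: descend 11100111000 ; hops seen [H1,H2] ; pick H2
  - 231.0.0.0/9 clear@9
  Q 102.47.17.38: descend ε ; hops seen [H1] ; pick H1
  + 227.51.118.0/23 (H0) depth=23
  Q 227.51.118.6: descend 11100011001100110111011 ; hops seen [H1,H0] ; pick H0
  - 227.51.118.0/23 clear@23
  - 0.0.0.0/0 clear@0
  + 227.0.0.0/8 (H0) depth=8
  + 231.16.0.0/12 (H1) depth=12
  + 0.0.0.0/0 (H2) depth=0
  + 227.51.119.0/24 (H1) depth=24
  - 0.0.0.0/0 clear@0
  Q 231.16.51.142: descend 111001110001 ; hops seen [H1] ; pick H1
  + 227.32.0.0/11 (H2) depth=11
  + 227.51.119.0/24 (H2) depth=24
  Q 227.32.0.44: descend 11100011001 ; hops seen [H0,H2] ; pick H2
  + 227.51.0.0/16 (H2) depth=16
  + 231.29.176.16/28 (H1) depth=28
  + 231.29.176.0/22 (H0) depth=22
  + 227.51.119.0/24 (H2) depth=24
  - 227.32.0.0/11 clear@11
  + 227.51.112.0/21 (H1) depth=21

== LOOKUPS ==
["H1","H1","H2","H2","H1","H0","H1","H2"]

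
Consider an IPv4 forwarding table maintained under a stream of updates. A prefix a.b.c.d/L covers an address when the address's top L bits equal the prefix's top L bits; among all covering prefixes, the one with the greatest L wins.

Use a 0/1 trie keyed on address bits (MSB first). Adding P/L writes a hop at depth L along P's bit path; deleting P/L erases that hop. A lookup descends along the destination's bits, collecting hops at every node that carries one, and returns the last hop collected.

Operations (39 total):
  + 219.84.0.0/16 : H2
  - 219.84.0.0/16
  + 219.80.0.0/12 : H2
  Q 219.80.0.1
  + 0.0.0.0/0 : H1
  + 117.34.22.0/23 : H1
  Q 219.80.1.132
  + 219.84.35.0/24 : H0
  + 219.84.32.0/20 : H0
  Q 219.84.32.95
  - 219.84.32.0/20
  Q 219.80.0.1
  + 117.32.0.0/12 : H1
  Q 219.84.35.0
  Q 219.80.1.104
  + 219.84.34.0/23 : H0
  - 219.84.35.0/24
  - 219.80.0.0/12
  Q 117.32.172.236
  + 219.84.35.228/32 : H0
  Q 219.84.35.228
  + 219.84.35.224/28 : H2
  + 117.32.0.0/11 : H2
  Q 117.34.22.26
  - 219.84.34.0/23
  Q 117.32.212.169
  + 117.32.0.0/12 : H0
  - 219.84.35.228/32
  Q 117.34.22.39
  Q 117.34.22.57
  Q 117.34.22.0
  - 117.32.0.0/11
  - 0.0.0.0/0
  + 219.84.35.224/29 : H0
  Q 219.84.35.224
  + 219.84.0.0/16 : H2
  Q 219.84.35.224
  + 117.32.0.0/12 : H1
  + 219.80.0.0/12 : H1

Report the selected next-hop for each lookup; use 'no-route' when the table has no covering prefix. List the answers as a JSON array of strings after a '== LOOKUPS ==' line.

Process each operation:
  + 219.84.0.0/16 (H2) depth=16
  - 219.84.0.0/16 clear@16
  + 219.80.0.0/12 (H2) depth=12
  lookup 219.80.0.1: bits 1101101101010 walk d0:-→d1:-→d2:-→d3:-→d4:-→d5:-→d6:-→d7:-→d8:-→d9:-→d10:-→d11:-→d12:H2→d13:- -> H2
  + 0.0.0.0/0 (H1) depth=0
  + 117.34.22.0/23 (H1) depth=23
  lookup 219.80.1.132: bits 1101101101010 walk d0:H1→d1:-→d2:-→d3:-→d4:-→d5:-→d6:-→d7:-→d8:-→d9:-→d10:-→d11:-→d12:H2→d13:- -> H2
  + 219.84.35.0/24 (H0) depth=24
  + 219.84.32.0/20 (H0) depth=20
  lookup 219.84.32.95: bits 1101101101010100001000 walk d0:H1→d1:-→d2:-→d3:-→d4:-→d5:-→d6:-→d7:-→d8:-→d9:-→d10:-→d11:-→d12:H2→d13:-→d14:-→d15:-→d16:-→d17:-→d18:-→d19:-→d20:H0→d21:-→d22:- -> H0
  - 219.84.32.0/20 clear@20
  lookup 219.80.0.1: bits 1101101101010 walk d0:H1→d1:-→d2:-→d3:-→d4:-→d5:-→d6:-→d7:-→d8:-→d9:-→d10:-→d11:-→d12:H2→d13:- -> H2
  + 117.32.0.0/12 (H1) depth=12
  lookup 219.84.35.0: bits 110110110101010000100011 walk d0:H1→d1:-→d2:-→d3:-→d4:-→d5:-→d6:-→d7:-→d8:-→d9:-→d10:-→d11:-→d12:H2→d13:-→d14:-→d15:-→d16:-→d17:-→d18:-→d19:-→d20:-→d21:-→d22:-→d23:-→d24:H0 -> H0
  lookup 219.80.1.104: bits 1101101101010 walk d0:H1→d1:-→d2:-→d3:-→d4:-→d5:-→d6:-→d7:-→d8:-→d9:-→d10:-→d11:-→d12:H2→d13:- -> H2
  + 219.84.34.0/23 (H0) depth=23
  - 219.84.35.0/24 clear@24
  - 219.80.0.0/12 clear@12
  lookup 117.32.172.236: bits 01110101001000 walk d0:H1→d1:-→d2:-→d3:-→d4:-→d5:-→d6:-→d7:-→d8:-→d9:-→d10:-→d11:-→d12:H1→d13:-→d14:- -> H1
  + 219.84.35.228/32 (H0) depth=32
  lookup 219.84.35.228: bits 11011011010101000010001111100100 walk d0:H1→d1:-→d2:-→d3:-→d4:-→d5:-→d6:-→d7:-→d8:-→d9:-→d10:-→d11:-→d12:-→d13:-→d14:-→d15:-→d16:-→d17:-→d18:-→d19:-→d20:-→d21:-→d22:-→d23:H0→d24:-→d25:-→d26:-→d27:-→d28:-→d29:-→d30:-→d31:-→d32:H0 -> H0
  + 219.84.35.224/28 (H2) depth=28
  + 117.32.0.0/11 (H2) depth=11
  lookup 117.34.22.26: bits 01110101001000100001011 walk d0:H1→d1:-→d2:-→d3:-→d4:-→d5:-→d6:-→d7:-→d8:-→d9:-→d10:-→d11:H2→d12:H1→d13:-→d14:-→d15:-→d16:-→d17:-→d18:-→d19:-→d20:-→d21:-→d22:-→d23:H1 -> H1
  - 219.84.34.0/23 clear@23
  lookup 117.32.212.169: bits 01110101001000 walk d0:H1→d1:-→d2:-→d3:-→d4:-→d5:-→d6:-→d7:-→d8:-→d9:-→d10:-→d11:H2→d12:H1→d13:-→d14:- -> H1
  + 117.32.0.0/12 (H0) depth=12
  - 219.84.35.228/32 clear@32
  lookup 117.34.22.39: bits 01110101001000100001011 walk d0:H1→d1:-→d2:-→d3:-→d4:-→d5:-→d6:-→d7:-→d8:-→d9:-→d10:-→d11:H2→d12:H0→d13:-→d14:-→d15:-→d16:-→d17:-→d18:-→d19:-→d20:-→d21:-→d22:-→d23:H1 -> H1
  lookup 117.34.22.57: bits 01110101001000100001011 walk d0:H1→d1:-→d2:-→d3:-→d4:-→d5:-→d6:-→d7:-→d8:-→d9:-→d10:-→d11:H2→d12:H0→d13:-→d14:-→d15:-→d16:-→d17:-→d18:-→d19:-→d20:-→d21:-→d22:-→d23:H1 -> H1
  lookup 117.34.22.0: bits 01110101001000100001011 walk d0:H1→d1:-→d2:-→d3:-→d4:-→d5:-→d6:-→d7:-→d8:-→d9:-→d10:-→d11:H2→d12:H0→d13:-→d14:-→d15:-→d16:-→d17:-→d18:-→d19:-→d20:-→d21:-→d22:-→d23:H1 -> H1
  - 117.32.0.0/11 clear@11
  - 0.0.0.0/0 clear@0
  + 219.84.35.224/29 (H0) depth=29
  lookup 219.84.35.224: bits 11011011010101000010001111100 walk d0:-→d1:-→d2:-→d3:-→d4:-→d5:-→d6:-→d7:-→d8:-→d9:-→d10:-→d11:-→d12:-→d13:-→d14:-→d15:-→d16:-→d17:-→d18:-→d19:-→d20:-→d21:-→d22:-→d23:-→d24:-→d25:-→d26:-→d27:-→d28:H2→d29:H0 -> H0
  + 219.84.0.0/16 (H2) depth=16
  lookup 219.84.35.224: bits 11011011010101000010001111100 walk d0:-→d1:-→d2:-→d3:-→d4:-→d5:-→d6:-→d7:-→d8:-→d9:-→d10:-→d11:-→d12:-→d13:-→d14:-→d15:-→d16:H2→d17:-→d18:-→d19:-→d20:-→d21:-→d22:-→d23:-→d24:-→d25:-→d26:-→d27:-→d28:H2→d29:H0 -> H0
  + 117.32.0.0/12 (H1) depth=12
  + 219.80.0.0/12 (H1) depth=12

== LOOKUPS ==
["H2","H2","H0","H2","H0","H2","H1","H0","H1","H1","H1","H1","H1","H0","H0"]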